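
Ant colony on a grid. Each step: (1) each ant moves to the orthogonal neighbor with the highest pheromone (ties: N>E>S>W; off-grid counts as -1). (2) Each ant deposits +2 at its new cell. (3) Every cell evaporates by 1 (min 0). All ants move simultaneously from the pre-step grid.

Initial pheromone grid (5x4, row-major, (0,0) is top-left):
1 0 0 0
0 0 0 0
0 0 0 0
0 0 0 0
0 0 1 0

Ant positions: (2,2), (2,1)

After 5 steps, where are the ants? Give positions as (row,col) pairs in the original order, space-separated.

Step 1: ant0:(2,2)->N->(1,2) | ant1:(2,1)->N->(1,1)
  grid max=1 at (1,1)
Step 2: ant0:(1,2)->W->(1,1) | ant1:(1,1)->E->(1,2)
  grid max=2 at (1,1)
Step 3: ant0:(1,1)->E->(1,2) | ant1:(1,2)->W->(1,1)
  grid max=3 at (1,1)
Step 4: ant0:(1,2)->W->(1,1) | ant1:(1,1)->E->(1,2)
  grid max=4 at (1,1)
Step 5: ant0:(1,1)->E->(1,2) | ant1:(1,2)->W->(1,1)
  grid max=5 at (1,1)

(1,2) (1,1)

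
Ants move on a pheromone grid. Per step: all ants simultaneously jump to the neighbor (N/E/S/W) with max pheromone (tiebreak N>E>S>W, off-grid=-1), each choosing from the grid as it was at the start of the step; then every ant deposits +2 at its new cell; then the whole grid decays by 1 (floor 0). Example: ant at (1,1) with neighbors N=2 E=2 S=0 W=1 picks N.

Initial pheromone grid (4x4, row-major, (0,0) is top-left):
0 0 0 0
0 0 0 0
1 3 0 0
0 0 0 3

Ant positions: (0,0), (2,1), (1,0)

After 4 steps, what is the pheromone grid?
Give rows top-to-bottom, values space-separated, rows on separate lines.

After step 1: ants at (0,1),(2,0),(2,0)
  0 1 0 0
  0 0 0 0
  4 2 0 0
  0 0 0 2
After step 2: ants at (0,2),(2,1),(2,1)
  0 0 1 0
  0 0 0 0
  3 5 0 0
  0 0 0 1
After step 3: ants at (0,3),(2,0),(2,0)
  0 0 0 1
  0 0 0 0
  6 4 0 0
  0 0 0 0
After step 4: ants at (1,3),(2,1),(2,1)
  0 0 0 0
  0 0 0 1
  5 7 0 0
  0 0 0 0

0 0 0 0
0 0 0 1
5 7 0 0
0 0 0 0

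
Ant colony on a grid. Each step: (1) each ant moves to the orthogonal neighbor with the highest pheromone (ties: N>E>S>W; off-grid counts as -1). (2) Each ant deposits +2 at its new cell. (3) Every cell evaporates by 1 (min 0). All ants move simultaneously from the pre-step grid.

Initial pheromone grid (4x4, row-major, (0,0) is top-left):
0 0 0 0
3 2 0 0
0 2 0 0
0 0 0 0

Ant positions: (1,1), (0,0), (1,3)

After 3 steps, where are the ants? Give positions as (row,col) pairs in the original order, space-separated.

Step 1: ant0:(1,1)->W->(1,0) | ant1:(0,0)->S->(1,0) | ant2:(1,3)->N->(0,3)
  grid max=6 at (1,0)
Step 2: ant0:(1,0)->E->(1,1) | ant1:(1,0)->E->(1,1) | ant2:(0,3)->S->(1,3)
  grid max=5 at (1,0)
Step 3: ant0:(1,1)->W->(1,0) | ant1:(1,1)->W->(1,0) | ant2:(1,3)->N->(0,3)
  grid max=8 at (1,0)

(1,0) (1,0) (0,3)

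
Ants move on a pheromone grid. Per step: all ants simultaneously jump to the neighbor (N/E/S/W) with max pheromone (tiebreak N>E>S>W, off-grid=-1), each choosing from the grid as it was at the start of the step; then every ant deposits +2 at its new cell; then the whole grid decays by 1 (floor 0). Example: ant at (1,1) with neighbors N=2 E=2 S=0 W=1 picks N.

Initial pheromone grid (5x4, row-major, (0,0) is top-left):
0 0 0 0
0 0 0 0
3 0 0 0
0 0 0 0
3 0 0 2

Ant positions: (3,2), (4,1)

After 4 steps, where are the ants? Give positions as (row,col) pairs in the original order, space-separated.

Step 1: ant0:(3,2)->N->(2,2) | ant1:(4,1)->W->(4,0)
  grid max=4 at (4,0)
Step 2: ant0:(2,2)->N->(1,2) | ant1:(4,0)->N->(3,0)
  grid max=3 at (4,0)
Step 3: ant0:(1,2)->N->(0,2) | ant1:(3,0)->S->(4,0)
  grid max=4 at (4,0)
Step 4: ant0:(0,2)->E->(0,3) | ant1:(4,0)->N->(3,0)
  grid max=3 at (4,0)

(0,3) (3,0)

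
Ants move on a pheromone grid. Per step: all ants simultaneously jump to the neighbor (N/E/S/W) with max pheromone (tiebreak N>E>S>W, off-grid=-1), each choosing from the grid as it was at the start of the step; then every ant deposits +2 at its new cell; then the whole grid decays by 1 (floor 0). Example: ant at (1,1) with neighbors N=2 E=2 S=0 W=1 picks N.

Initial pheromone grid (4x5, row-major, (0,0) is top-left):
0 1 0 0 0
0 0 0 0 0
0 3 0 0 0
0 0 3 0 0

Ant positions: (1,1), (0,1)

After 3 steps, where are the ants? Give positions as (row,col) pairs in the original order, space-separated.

Step 1: ant0:(1,1)->S->(2,1) | ant1:(0,1)->E->(0,2)
  grid max=4 at (2,1)
Step 2: ant0:(2,1)->N->(1,1) | ant1:(0,2)->E->(0,3)
  grid max=3 at (2,1)
Step 3: ant0:(1,1)->S->(2,1) | ant1:(0,3)->E->(0,4)
  grid max=4 at (2,1)

(2,1) (0,4)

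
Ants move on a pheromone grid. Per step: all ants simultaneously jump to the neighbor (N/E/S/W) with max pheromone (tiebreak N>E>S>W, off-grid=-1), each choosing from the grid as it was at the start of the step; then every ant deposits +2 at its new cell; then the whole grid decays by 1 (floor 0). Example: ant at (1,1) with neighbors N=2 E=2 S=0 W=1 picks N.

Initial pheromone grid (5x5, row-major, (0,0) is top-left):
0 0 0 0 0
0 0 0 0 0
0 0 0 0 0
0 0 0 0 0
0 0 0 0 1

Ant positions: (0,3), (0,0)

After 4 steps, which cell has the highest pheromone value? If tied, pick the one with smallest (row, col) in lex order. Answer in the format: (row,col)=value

Step 1: ant0:(0,3)->E->(0,4) | ant1:(0,0)->E->(0,1)
  grid max=1 at (0,1)
Step 2: ant0:(0,4)->S->(1,4) | ant1:(0,1)->E->(0,2)
  grid max=1 at (0,2)
Step 3: ant0:(1,4)->N->(0,4) | ant1:(0,2)->E->(0,3)
  grid max=1 at (0,3)
Step 4: ant0:(0,4)->W->(0,3) | ant1:(0,3)->E->(0,4)
  grid max=2 at (0,3)
Final grid:
  0 0 0 2 2
  0 0 0 0 0
  0 0 0 0 0
  0 0 0 0 0
  0 0 0 0 0
Max pheromone 2 at (0,3)

Answer: (0,3)=2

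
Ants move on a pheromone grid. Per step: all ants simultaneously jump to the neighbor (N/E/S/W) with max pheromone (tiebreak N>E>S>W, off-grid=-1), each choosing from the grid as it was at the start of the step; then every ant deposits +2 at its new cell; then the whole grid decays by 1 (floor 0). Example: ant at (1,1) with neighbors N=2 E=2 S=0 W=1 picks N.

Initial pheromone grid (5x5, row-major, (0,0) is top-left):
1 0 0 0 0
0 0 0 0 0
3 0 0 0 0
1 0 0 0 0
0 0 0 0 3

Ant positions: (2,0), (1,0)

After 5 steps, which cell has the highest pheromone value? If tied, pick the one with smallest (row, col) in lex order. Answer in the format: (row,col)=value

Step 1: ant0:(2,0)->S->(3,0) | ant1:(1,0)->S->(2,0)
  grid max=4 at (2,0)
Step 2: ant0:(3,0)->N->(2,0) | ant1:(2,0)->S->(3,0)
  grid max=5 at (2,0)
Step 3: ant0:(2,0)->S->(3,0) | ant1:(3,0)->N->(2,0)
  grid max=6 at (2,0)
Step 4: ant0:(3,0)->N->(2,0) | ant1:(2,0)->S->(3,0)
  grid max=7 at (2,0)
Step 5: ant0:(2,0)->S->(3,0) | ant1:(3,0)->N->(2,0)
  grid max=8 at (2,0)
Final grid:
  0 0 0 0 0
  0 0 0 0 0
  8 0 0 0 0
  6 0 0 0 0
  0 0 0 0 0
Max pheromone 8 at (2,0)

Answer: (2,0)=8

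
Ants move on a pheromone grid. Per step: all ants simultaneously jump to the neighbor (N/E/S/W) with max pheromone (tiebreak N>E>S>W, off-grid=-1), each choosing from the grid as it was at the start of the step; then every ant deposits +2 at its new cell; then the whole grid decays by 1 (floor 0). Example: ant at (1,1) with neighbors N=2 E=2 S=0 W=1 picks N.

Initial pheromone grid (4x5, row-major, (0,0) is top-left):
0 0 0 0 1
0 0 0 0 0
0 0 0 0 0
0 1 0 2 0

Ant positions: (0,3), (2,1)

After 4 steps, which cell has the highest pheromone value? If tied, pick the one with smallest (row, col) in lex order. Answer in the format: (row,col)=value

Step 1: ant0:(0,3)->E->(0,4) | ant1:(2,1)->S->(3,1)
  grid max=2 at (0,4)
Step 2: ant0:(0,4)->S->(1,4) | ant1:(3,1)->N->(2,1)
  grid max=1 at (0,4)
Step 3: ant0:(1,4)->N->(0,4) | ant1:(2,1)->S->(3,1)
  grid max=2 at (0,4)
Step 4: ant0:(0,4)->S->(1,4) | ant1:(3,1)->N->(2,1)
  grid max=1 at (0,4)
Final grid:
  0 0 0 0 1
  0 0 0 0 1
  0 1 0 0 0
  0 1 0 0 0
Max pheromone 1 at (0,4)

Answer: (0,4)=1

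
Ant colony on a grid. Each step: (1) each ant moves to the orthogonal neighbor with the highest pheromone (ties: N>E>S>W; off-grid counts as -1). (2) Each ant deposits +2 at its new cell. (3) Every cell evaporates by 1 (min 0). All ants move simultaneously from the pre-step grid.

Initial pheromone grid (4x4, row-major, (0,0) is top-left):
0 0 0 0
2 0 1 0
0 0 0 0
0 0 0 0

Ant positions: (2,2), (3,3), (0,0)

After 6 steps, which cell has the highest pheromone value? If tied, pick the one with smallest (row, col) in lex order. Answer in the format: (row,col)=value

Step 1: ant0:(2,2)->N->(1,2) | ant1:(3,3)->N->(2,3) | ant2:(0,0)->S->(1,0)
  grid max=3 at (1,0)
Step 2: ant0:(1,2)->N->(0,2) | ant1:(2,3)->N->(1,3) | ant2:(1,0)->N->(0,0)
  grid max=2 at (1,0)
Step 3: ant0:(0,2)->S->(1,2) | ant1:(1,3)->W->(1,2) | ant2:(0,0)->S->(1,0)
  grid max=4 at (1,2)
Step 4: ant0:(1,2)->N->(0,2) | ant1:(1,2)->N->(0,2) | ant2:(1,0)->N->(0,0)
  grid max=3 at (0,2)
Step 5: ant0:(0,2)->S->(1,2) | ant1:(0,2)->S->(1,2) | ant2:(0,0)->S->(1,0)
  grid max=6 at (1,2)
Step 6: ant0:(1,2)->N->(0,2) | ant1:(1,2)->N->(0,2) | ant2:(1,0)->N->(0,0)
  grid max=5 at (0,2)
Final grid:
  1 0 5 0
  2 0 5 0
  0 0 0 0
  0 0 0 0
Max pheromone 5 at (0,2)

Answer: (0,2)=5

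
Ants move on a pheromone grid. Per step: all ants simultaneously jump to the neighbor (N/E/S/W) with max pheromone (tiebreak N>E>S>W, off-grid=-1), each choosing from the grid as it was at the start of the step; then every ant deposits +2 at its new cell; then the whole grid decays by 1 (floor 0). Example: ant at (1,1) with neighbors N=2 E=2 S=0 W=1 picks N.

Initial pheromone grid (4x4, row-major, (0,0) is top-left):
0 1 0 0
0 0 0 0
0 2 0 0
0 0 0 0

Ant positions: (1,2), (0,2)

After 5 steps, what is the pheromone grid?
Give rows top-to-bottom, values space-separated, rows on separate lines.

After step 1: ants at (0,2),(0,1)
  0 2 1 0
  0 0 0 0
  0 1 0 0
  0 0 0 0
After step 2: ants at (0,1),(0,2)
  0 3 2 0
  0 0 0 0
  0 0 0 0
  0 0 0 0
After step 3: ants at (0,2),(0,1)
  0 4 3 0
  0 0 0 0
  0 0 0 0
  0 0 0 0
After step 4: ants at (0,1),(0,2)
  0 5 4 0
  0 0 0 0
  0 0 0 0
  0 0 0 0
After step 5: ants at (0,2),(0,1)
  0 6 5 0
  0 0 0 0
  0 0 0 0
  0 0 0 0

0 6 5 0
0 0 0 0
0 0 0 0
0 0 0 0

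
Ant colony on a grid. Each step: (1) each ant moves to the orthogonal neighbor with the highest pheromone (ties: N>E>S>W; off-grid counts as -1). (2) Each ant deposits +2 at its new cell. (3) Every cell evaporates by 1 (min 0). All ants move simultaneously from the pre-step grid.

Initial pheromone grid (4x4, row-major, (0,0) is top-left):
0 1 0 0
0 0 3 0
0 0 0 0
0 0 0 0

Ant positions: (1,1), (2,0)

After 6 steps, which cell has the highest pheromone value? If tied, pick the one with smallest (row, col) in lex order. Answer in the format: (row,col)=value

Step 1: ant0:(1,1)->E->(1,2) | ant1:(2,0)->N->(1,0)
  grid max=4 at (1,2)
Step 2: ant0:(1,2)->N->(0,2) | ant1:(1,0)->N->(0,0)
  grid max=3 at (1,2)
Step 3: ant0:(0,2)->S->(1,2) | ant1:(0,0)->E->(0,1)
  grid max=4 at (1,2)
Step 4: ant0:(1,2)->N->(0,2) | ant1:(0,1)->E->(0,2)
  grid max=3 at (0,2)
Step 5: ant0:(0,2)->S->(1,2) | ant1:(0,2)->S->(1,2)
  grid max=6 at (1,2)
Step 6: ant0:(1,2)->N->(0,2) | ant1:(1,2)->N->(0,2)
  grid max=5 at (0,2)
Final grid:
  0 0 5 0
  0 0 5 0
  0 0 0 0
  0 0 0 0
Max pheromone 5 at (0,2)

Answer: (0,2)=5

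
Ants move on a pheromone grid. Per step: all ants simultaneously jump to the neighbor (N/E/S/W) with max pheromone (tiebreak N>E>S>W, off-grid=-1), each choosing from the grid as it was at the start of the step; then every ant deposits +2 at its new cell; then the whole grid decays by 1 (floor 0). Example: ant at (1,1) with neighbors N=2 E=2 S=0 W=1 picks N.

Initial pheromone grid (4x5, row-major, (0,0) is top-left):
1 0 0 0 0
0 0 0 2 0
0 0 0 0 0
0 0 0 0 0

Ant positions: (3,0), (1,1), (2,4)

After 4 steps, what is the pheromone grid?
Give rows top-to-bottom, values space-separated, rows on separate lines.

After step 1: ants at (2,0),(0,1),(1,4)
  0 1 0 0 0
  0 0 0 1 1
  1 0 0 0 0
  0 0 0 0 0
After step 2: ants at (1,0),(0,2),(1,3)
  0 0 1 0 0
  1 0 0 2 0
  0 0 0 0 0
  0 0 0 0 0
After step 3: ants at (0,0),(0,3),(0,3)
  1 0 0 3 0
  0 0 0 1 0
  0 0 0 0 0
  0 0 0 0 0
After step 4: ants at (0,1),(1,3),(1,3)
  0 1 0 2 0
  0 0 0 4 0
  0 0 0 0 0
  0 0 0 0 0

0 1 0 2 0
0 0 0 4 0
0 0 0 0 0
0 0 0 0 0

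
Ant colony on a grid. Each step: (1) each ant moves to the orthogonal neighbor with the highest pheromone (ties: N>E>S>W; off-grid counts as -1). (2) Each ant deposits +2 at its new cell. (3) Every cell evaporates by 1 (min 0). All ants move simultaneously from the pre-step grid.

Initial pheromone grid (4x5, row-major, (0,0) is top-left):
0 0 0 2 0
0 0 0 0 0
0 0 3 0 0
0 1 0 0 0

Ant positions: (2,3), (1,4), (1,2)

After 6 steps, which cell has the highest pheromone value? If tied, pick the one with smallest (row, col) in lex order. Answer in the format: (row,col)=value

Answer: (2,2)=9

Derivation:
Step 1: ant0:(2,3)->W->(2,2) | ant1:(1,4)->N->(0,4) | ant2:(1,2)->S->(2,2)
  grid max=6 at (2,2)
Step 2: ant0:(2,2)->N->(1,2) | ant1:(0,4)->W->(0,3) | ant2:(2,2)->N->(1,2)
  grid max=5 at (2,2)
Step 3: ant0:(1,2)->S->(2,2) | ant1:(0,3)->E->(0,4) | ant2:(1,2)->S->(2,2)
  grid max=8 at (2,2)
Step 4: ant0:(2,2)->N->(1,2) | ant1:(0,4)->W->(0,3) | ant2:(2,2)->N->(1,2)
  grid max=7 at (2,2)
Step 5: ant0:(1,2)->S->(2,2) | ant1:(0,3)->E->(0,4) | ant2:(1,2)->S->(2,2)
  grid max=10 at (2,2)
Step 6: ant0:(2,2)->N->(1,2) | ant1:(0,4)->W->(0,3) | ant2:(2,2)->N->(1,2)
  grid max=9 at (2,2)
Final grid:
  0 0 0 2 0
  0 0 7 0 0
  0 0 9 0 0
  0 0 0 0 0
Max pheromone 9 at (2,2)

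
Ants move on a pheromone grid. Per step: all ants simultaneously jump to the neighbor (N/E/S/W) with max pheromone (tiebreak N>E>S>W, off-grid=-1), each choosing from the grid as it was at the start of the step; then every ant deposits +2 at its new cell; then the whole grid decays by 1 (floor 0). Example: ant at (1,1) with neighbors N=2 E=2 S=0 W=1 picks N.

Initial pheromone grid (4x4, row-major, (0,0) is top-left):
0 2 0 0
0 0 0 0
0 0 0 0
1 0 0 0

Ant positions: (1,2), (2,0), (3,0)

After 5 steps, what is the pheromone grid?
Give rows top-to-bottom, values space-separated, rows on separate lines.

After step 1: ants at (0,2),(3,0),(2,0)
  0 1 1 0
  0 0 0 0
  1 0 0 0
  2 0 0 0
After step 2: ants at (0,1),(2,0),(3,0)
  0 2 0 0
  0 0 0 0
  2 0 0 0
  3 0 0 0
After step 3: ants at (0,2),(3,0),(2,0)
  0 1 1 0
  0 0 0 0
  3 0 0 0
  4 0 0 0
After step 4: ants at (0,1),(2,0),(3,0)
  0 2 0 0
  0 0 0 0
  4 0 0 0
  5 0 0 0
After step 5: ants at (0,2),(3,0),(2,0)
  0 1 1 0
  0 0 0 0
  5 0 0 0
  6 0 0 0

0 1 1 0
0 0 0 0
5 0 0 0
6 0 0 0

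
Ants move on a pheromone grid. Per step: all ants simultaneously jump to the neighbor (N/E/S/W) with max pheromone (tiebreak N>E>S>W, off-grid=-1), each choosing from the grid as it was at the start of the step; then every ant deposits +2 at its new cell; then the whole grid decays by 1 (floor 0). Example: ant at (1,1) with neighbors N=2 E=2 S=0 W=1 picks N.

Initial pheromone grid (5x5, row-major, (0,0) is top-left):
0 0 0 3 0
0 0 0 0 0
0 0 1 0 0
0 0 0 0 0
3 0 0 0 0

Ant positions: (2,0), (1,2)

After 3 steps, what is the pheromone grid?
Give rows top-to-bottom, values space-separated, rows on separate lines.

After step 1: ants at (1,0),(2,2)
  0 0 0 2 0
  1 0 0 0 0
  0 0 2 0 0
  0 0 0 0 0
  2 0 0 0 0
After step 2: ants at (0,0),(1,2)
  1 0 0 1 0
  0 0 1 0 0
  0 0 1 0 0
  0 0 0 0 0
  1 0 0 0 0
After step 3: ants at (0,1),(2,2)
  0 1 0 0 0
  0 0 0 0 0
  0 0 2 0 0
  0 0 0 0 0
  0 0 0 0 0

0 1 0 0 0
0 0 0 0 0
0 0 2 0 0
0 0 0 0 0
0 0 0 0 0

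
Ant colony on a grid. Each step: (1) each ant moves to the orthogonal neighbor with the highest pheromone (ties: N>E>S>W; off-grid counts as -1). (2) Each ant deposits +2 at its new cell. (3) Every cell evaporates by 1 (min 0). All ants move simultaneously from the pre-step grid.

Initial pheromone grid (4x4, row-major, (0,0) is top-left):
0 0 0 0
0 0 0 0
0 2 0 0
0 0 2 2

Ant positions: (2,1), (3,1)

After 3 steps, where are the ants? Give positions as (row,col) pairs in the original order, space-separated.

Step 1: ant0:(2,1)->N->(1,1) | ant1:(3,1)->N->(2,1)
  grid max=3 at (2,1)
Step 2: ant0:(1,1)->S->(2,1) | ant1:(2,1)->N->(1,1)
  grid max=4 at (2,1)
Step 3: ant0:(2,1)->N->(1,1) | ant1:(1,1)->S->(2,1)
  grid max=5 at (2,1)

(1,1) (2,1)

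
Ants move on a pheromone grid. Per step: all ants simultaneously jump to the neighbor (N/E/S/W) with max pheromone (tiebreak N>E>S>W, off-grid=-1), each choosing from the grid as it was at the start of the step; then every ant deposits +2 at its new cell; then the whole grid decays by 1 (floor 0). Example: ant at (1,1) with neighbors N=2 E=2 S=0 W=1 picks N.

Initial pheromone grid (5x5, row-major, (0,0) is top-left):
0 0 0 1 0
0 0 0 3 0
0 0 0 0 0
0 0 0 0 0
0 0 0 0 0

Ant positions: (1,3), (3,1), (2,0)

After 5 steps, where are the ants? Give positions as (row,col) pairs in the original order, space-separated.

Step 1: ant0:(1,3)->N->(0,3) | ant1:(3,1)->N->(2,1) | ant2:(2,0)->N->(1,0)
  grid max=2 at (0,3)
Step 2: ant0:(0,3)->S->(1,3) | ant1:(2,1)->N->(1,1) | ant2:(1,0)->N->(0,0)
  grid max=3 at (1,3)
Step 3: ant0:(1,3)->N->(0,3) | ant1:(1,1)->N->(0,1) | ant2:(0,0)->E->(0,1)
  grid max=3 at (0,1)
Step 4: ant0:(0,3)->S->(1,3) | ant1:(0,1)->E->(0,2) | ant2:(0,1)->E->(0,2)
  grid max=3 at (0,2)
Step 5: ant0:(1,3)->N->(0,3) | ant1:(0,2)->W->(0,1) | ant2:(0,2)->W->(0,1)
  grid max=5 at (0,1)

(0,3) (0,1) (0,1)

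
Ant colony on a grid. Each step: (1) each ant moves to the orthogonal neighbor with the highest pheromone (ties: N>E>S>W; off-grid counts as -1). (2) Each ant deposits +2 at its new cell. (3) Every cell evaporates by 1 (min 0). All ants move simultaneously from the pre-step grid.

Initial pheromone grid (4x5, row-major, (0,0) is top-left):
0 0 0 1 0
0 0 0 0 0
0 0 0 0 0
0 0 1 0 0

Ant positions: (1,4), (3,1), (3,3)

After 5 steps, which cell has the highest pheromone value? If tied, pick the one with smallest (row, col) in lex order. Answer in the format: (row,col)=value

Step 1: ant0:(1,4)->N->(0,4) | ant1:(3,1)->E->(3,2) | ant2:(3,3)->W->(3,2)
  grid max=4 at (3,2)
Step 2: ant0:(0,4)->S->(1,4) | ant1:(3,2)->N->(2,2) | ant2:(3,2)->N->(2,2)
  grid max=3 at (2,2)
Step 3: ant0:(1,4)->N->(0,4) | ant1:(2,2)->S->(3,2) | ant2:(2,2)->S->(3,2)
  grid max=6 at (3,2)
Step 4: ant0:(0,4)->S->(1,4) | ant1:(3,2)->N->(2,2) | ant2:(3,2)->N->(2,2)
  grid max=5 at (2,2)
Step 5: ant0:(1,4)->N->(0,4) | ant1:(2,2)->S->(3,2) | ant2:(2,2)->S->(3,2)
  grid max=8 at (3,2)
Final grid:
  0 0 0 0 1
  0 0 0 0 0
  0 0 4 0 0
  0 0 8 0 0
Max pheromone 8 at (3,2)

Answer: (3,2)=8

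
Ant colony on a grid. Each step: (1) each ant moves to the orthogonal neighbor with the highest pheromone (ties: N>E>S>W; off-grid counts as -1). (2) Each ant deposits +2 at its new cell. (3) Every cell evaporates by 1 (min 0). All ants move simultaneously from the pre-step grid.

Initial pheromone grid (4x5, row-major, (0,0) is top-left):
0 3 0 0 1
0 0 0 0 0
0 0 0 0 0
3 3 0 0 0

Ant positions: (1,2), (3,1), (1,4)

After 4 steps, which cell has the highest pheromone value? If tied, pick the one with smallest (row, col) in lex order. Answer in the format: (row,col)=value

Step 1: ant0:(1,2)->N->(0,2) | ant1:(3,1)->W->(3,0) | ant2:(1,4)->N->(0,4)
  grid max=4 at (3,0)
Step 2: ant0:(0,2)->W->(0,1) | ant1:(3,0)->E->(3,1) | ant2:(0,4)->S->(1,4)
  grid max=3 at (0,1)
Step 3: ant0:(0,1)->E->(0,2) | ant1:(3,1)->W->(3,0) | ant2:(1,4)->N->(0,4)
  grid max=4 at (3,0)
Step 4: ant0:(0,2)->W->(0,1) | ant1:(3,0)->E->(3,1) | ant2:(0,4)->S->(1,4)
  grid max=3 at (0,1)
Final grid:
  0 3 0 0 1
  0 0 0 0 1
  0 0 0 0 0
  3 3 0 0 0
Max pheromone 3 at (0,1)

Answer: (0,1)=3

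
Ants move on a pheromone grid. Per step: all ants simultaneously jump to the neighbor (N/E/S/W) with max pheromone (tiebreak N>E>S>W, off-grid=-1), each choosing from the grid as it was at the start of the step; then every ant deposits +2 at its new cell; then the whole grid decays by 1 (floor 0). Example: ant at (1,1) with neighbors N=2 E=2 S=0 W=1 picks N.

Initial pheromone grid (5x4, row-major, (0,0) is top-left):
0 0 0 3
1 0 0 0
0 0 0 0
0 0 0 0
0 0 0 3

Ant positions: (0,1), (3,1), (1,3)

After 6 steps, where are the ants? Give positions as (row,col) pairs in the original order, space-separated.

Step 1: ant0:(0,1)->E->(0,2) | ant1:(3,1)->N->(2,1) | ant2:(1,3)->N->(0,3)
  grid max=4 at (0,3)
Step 2: ant0:(0,2)->E->(0,3) | ant1:(2,1)->N->(1,1) | ant2:(0,3)->W->(0,2)
  grid max=5 at (0,3)
Step 3: ant0:(0,3)->W->(0,2) | ant1:(1,1)->N->(0,1) | ant2:(0,2)->E->(0,3)
  grid max=6 at (0,3)
Step 4: ant0:(0,2)->E->(0,3) | ant1:(0,1)->E->(0,2) | ant2:(0,3)->W->(0,2)
  grid max=7 at (0,3)
Step 5: ant0:(0,3)->W->(0,2) | ant1:(0,2)->E->(0,3) | ant2:(0,2)->E->(0,3)
  grid max=10 at (0,3)
Step 6: ant0:(0,2)->E->(0,3) | ant1:(0,3)->W->(0,2) | ant2:(0,3)->W->(0,2)
  grid max=11 at (0,3)

(0,3) (0,2) (0,2)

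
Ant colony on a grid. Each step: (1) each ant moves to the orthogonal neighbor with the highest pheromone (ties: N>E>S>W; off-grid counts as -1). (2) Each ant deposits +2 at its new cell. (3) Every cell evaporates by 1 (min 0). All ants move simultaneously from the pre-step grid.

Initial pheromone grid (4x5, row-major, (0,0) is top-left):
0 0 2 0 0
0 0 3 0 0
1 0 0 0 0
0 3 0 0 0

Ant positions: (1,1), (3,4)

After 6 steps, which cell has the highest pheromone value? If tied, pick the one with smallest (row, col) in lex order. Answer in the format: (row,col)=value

Answer: (1,2)=3

Derivation:
Step 1: ant0:(1,1)->E->(1,2) | ant1:(3,4)->N->(2,4)
  grid max=4 at (1,2)
Step 2: ant0:(1,2)->N->(0,2) | ant1:(2,4)->N->(1,4)
  grid max=3 at (1,2)
Step 3: ant0:(0,2)->S->(1,2) | ant1:(1,4)->N->(0,4)
  grid max=4 at (1,2)
Step 4: ant0:(1,2)->N->(0,2) | ant1:(0,4)->S->(1,4)
  grid max=3 at (1,2)
Step 5: ant0:(0,2)->S->(1,2) | ant1:(1,4)->N->(0,4)
  grid max=4 at (1,2)
Step 6: ant0:(1,2)->N->(0,2) | ant1:(0,4)->S->(1,4)
  grid max=3 at (1,2)
Final grid:
  0 0 2 0 0
  0 0 3 0 1
  0 0 0 0 0
  0 0 0 0 0
Max pheromone 3 at (1,2)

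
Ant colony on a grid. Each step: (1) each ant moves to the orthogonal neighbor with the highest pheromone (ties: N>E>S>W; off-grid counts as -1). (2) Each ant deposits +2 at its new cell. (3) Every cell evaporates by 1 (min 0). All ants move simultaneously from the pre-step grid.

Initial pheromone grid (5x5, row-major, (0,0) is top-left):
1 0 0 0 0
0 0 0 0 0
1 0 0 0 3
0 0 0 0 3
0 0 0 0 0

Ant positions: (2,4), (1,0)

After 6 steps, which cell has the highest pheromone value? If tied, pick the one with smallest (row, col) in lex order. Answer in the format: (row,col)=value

Step 1: ant0:(2,4)->S->(3,4) | ant1:(1,0)->N->(0,0)
  grid max=4 at (3,4)
Step 2: ant0:(3,4)->N->(2,4) | ant1:(0,0)->E->(0,1)
  grid max=3 at (2,4)
Step 3: ant0:(2,4)->S->(3,4) | ant1:(0,1)->W->(0,0)
  grid max=4 at (3,4)
Step 4: ant0:(3,4)->N->(2,4) | ant1:(0,0)->E->(0,1)
  grid max=3 at (2,4)
Step 5: ant0:(2,4)->S->(3,4) | ant1:(0,1)->W->(0,0)
  grid max=4 at (3,4)
Step 6: ant0:(3,4)->N->(2,4) | ant1:(0,0)->E->(0,1)
  grid max=3 at (2,4)
Final grid:
  1 1 0 0 0
  0 0 0 0 0
  0 0 0 0 3
  0 0 0 0 3
  0 0 0 0 0
Max pheromone 3 at (2,4)

Answer: (2,4)=3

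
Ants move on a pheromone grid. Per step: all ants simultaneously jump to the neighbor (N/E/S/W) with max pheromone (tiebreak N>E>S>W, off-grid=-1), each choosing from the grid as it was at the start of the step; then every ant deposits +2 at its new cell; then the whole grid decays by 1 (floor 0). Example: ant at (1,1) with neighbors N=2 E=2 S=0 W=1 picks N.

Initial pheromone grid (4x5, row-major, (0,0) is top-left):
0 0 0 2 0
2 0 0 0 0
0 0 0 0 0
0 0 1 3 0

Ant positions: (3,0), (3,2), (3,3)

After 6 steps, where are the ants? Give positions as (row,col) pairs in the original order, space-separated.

Step 1: ant0:(3,0)->N->(2,0) | ant1:(3,2)->E->(3,3) | ant2:(3,3)->W->(3,2)
  grid max=4 at (3,3)
Step 2: ant0:(2,0)->N->(1,0) | ant1:(3,3)->W->(3,2) | ant2:(3,2)->E->(3,3)
  grid max=5 at (3,3)
Step 3: ant0:(1,0)->N->(0,0) | ant1:(3,2)->E->(3,3) | ant2:(3,3)->W->(3,2)
  grid max=6 at (3,3)
Step 4: ant0:(0,0)->S->(1,0) | ant1:(3,3)->W->(3,2) | ant2:(3,2)->E->(3,3)
  grid max=7 at (3,3)
Step 5: ant0:(1,0)->N->(0,0) | ant1:(3,2)->E->(3,3) | ant2:(3,3)->W->(3,2)
  grid max=8 at (3,3)
Step 6: ant0:(0,0)->S->(1,0) | ant1:(3,3)->W->(3,2) | ant2:(3,2)->E->(3,3)
  grid max=9 at (3,3)

(1,0) (3,2) (3,3)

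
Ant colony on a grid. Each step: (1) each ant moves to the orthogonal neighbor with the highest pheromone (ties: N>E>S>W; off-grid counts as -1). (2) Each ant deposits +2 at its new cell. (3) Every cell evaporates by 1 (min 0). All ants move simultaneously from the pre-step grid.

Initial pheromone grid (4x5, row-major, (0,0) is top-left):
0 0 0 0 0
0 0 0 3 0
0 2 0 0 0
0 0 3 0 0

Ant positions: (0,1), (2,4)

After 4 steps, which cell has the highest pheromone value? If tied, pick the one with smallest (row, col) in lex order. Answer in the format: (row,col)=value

Step 1: ant0:(0,1)->E->(0,2) | ant1:(2,4)->N->(1,4)
  grid max=2 at (1,3)
Step 2: ant0:(0,2)->E->(0,3) | ant1:(1,4)->W->(1,3)
  grid max=3 at (1,3)
Step 3: ant0:(0,3)->S->(1,3) | ant1:(1,3)->N->(0,3)
  grid max=4 at (1,3)
Step 4: ant0:(1,3)->N->(0,3) | ant1:(0,3)->S->(1,3)
  grid max=5 at (1,3)
Final grid:
  0 0 0 3 0
  0 0 0 5 0
  0 0 0 0 0
  0 0 0 0 0
Max pheromone 5 at (1,3)

Answer: (1,3)=5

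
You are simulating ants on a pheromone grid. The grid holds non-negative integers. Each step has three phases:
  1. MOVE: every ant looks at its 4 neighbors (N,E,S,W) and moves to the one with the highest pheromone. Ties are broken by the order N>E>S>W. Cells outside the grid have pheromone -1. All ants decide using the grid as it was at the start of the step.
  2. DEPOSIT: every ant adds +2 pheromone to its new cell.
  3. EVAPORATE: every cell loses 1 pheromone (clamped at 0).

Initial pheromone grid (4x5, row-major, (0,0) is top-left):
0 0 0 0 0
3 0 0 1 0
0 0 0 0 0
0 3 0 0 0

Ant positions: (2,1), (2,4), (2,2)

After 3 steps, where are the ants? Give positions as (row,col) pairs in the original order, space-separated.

Step 1: ant0:(2,1)->S->(3,1) | ant1:(2,4)->N->(1,4) | ant2:(2,2)->N->(1,2)
  grid max=4 at (3,1)
Step 2: ant0:(3,1)->N->(2,1) | ant1:(1,4)->N->(0,4) | ant2:(1,2)->N->(0,2)
  grid max=3 at (3,1)
Step 3: ant0:(2,1)->S->(3,1) | ant1:(0,4)->S->(1,4) | ant2:(0,2)->E->(0,3)
  grid max=4 at (3,1)

(3,1) (1,4) (0,3)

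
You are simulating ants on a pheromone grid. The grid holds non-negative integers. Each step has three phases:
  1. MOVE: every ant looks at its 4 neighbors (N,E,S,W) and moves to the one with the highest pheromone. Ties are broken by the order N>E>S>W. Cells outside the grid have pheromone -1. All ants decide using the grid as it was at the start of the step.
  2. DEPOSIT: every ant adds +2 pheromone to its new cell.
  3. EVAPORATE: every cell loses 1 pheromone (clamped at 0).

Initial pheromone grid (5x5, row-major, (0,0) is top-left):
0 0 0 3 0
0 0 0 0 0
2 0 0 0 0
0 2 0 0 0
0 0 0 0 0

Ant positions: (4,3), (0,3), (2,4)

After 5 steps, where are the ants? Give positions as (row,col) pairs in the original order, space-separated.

Step 1: ant0:(4,3)->N->(3,3) | ant1:(0,3)->E->(0,4) | ant2:(2,4)->N->(1,4)
  grid max=2 at (0,3)
Step 2: ant0:(3,3)->N->(2,3) | ant1:(0,4)->W->(0,3) | ant2:(1,4)->N->(0,4)
  grid max=3 at (0,3)
Step 3: ant0:(2,3)->N->(1,3) | ant1:(0,3)->E->(0,4) | ant2:(0,4)->W->(0,3)
  grid max=4 at (0,3)
Step 4: ant0:(1,3)->N->(0,3) | ant1:(0,4)->W->(0,3) | ant2:(0,3)->E->(0,4)
  grid max=7 at (0,3)
Step 5: ant0:(0,3)->E->(0,4) | ant1:(0,3)->E->(0,4) | ant2:(0,4)->W->(0,3)
  grid max=8 at (0,3)

(0,4) (0,4) (0,3)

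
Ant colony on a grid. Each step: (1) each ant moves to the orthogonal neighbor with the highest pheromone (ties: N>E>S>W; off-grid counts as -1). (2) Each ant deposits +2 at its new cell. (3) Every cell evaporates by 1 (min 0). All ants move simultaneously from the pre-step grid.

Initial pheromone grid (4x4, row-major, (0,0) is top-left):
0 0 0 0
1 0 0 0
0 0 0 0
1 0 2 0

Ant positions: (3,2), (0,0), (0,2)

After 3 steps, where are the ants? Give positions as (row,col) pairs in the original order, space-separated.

Step 1: ant0:(3,2)->N->(2,2) | ant1:(0,0)->S->(1,0) | ant2:(0,2)->E->(0,3)
  grid max=2 at (1,0)
Step 2: ant0:(2,2)->S->(3,2) | ant1:(1,0)->N->(0,0) | ant2:(0,3)->S->(1,3)
  grid max=2 at (3,2)
Step 3: ant0:(3,2)->N->(2,2) | ant1:(0,0)->S->(1,0) | ant2:(1,3)->N->(0,3)
  grid max=2 at (1,0)

(2,2) (1,0) (0,3)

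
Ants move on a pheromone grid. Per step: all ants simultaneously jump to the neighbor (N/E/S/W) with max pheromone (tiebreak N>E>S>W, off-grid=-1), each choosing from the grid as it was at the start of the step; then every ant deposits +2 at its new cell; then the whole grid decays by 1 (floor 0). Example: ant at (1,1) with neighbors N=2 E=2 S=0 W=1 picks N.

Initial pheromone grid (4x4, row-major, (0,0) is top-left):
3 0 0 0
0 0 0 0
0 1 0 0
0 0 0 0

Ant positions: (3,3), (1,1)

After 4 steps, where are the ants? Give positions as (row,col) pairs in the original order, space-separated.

Step 1: ant0:(3,3)->N->(2,3) | ant1:(1,1)->S->(2,1)
  grid max=2 at (0,0)
Step 2: ant0:(2,3)->N->(1,3) | ant1:(2,1)->N->(1,1)
  grid max=1 at (0,0)
Step 3: ant0:(1,3)->N->(0,3) | ant1:(1,1)->S->(2,1)
  grid max=2 at (2,1)
Step 4: ant0:(0,3)->S->(1,3) | ant1:(2,1)->N->(1,1)
  grid max=1 at (1,1)

(1,3) (1,1)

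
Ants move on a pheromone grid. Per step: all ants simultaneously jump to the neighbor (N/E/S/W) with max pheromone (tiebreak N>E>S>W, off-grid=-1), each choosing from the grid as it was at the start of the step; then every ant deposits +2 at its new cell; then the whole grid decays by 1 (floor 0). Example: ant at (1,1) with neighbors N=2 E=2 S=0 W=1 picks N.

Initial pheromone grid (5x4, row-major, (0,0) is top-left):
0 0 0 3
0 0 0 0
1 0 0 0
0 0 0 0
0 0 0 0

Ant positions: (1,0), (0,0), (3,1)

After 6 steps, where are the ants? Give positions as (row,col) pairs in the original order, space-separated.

Step 1: ant0:(1,0)->S->(2,0) | ant1:(0,0)->E->(0,1) | ant2:(3,1)->N->(2,1)
  grid max=2 at (0,3)
Step 2: ant0:(2,0)->E->(2,1) | ant1:(0,1)->E->(0,2) | ant2:(2,1)->W->(2,0)
  grid max=3 at (2,0)
Step 3: ant0:(2,1)->W->(2,0) | ant1:(0,2)->E->(0,3) | ant2:(2,0)->E->(2,1)
  grid max=4 at (2,0)
Step 4: ant0:(2,0)->E->(2,1) | ant1:(0,3)->S->(1,3) | ant2:(2,1)->W->(2,0)
  grid max=5 at (2,0)
Step 5: ant0:(2,1)->W->(2,0) | ant1:(1,3)->N->(0,3) | ant2:(2,0)->E->(2,1)
  grid max=6 at (2,0)
Step 6: ant0:(2,0)->E->(2,1) | ant1:(0,3)->S->(1,3) | ant2:(2,1)->W->(2,0)
  grid max=7 at (2,0)

(2,1) (1,3) (2,0)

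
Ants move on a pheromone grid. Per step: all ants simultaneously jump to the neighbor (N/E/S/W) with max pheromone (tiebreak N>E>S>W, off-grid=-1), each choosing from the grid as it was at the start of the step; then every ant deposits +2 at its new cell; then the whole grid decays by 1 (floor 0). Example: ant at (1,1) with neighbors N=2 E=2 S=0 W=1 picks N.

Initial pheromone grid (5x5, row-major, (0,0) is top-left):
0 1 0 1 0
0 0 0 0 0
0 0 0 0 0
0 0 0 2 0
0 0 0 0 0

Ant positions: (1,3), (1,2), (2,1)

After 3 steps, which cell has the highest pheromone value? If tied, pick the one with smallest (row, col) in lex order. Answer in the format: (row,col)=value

Answer: (0,2)=5

Derivation:
Step 1: ant0:(1,3)->N->(0,3) | ant1:(1,2)->N->(0,2) | ant2:(2,1)->N->(1,1)
  grid max=2 at (0,3)
Step 2: ant0:(0,3)->W->(0,2) | ant1:(0,2)->E->(0,3) | ant2:(1,1)->N->(0,1)
  grid max=3 at (0,3)
Step 3: ant0:(0,2)->E->(0,3) | ant1:(0,3)->W->(0,2) | ant2:(0,1)->E->(0,2)
  grid max=5 at (0,2)
Final grid:
  0 0 5 4 0
  0 0 0 0 0
  0 0 0 0 0
  0 0 0 0 0
  0 0 0 0 0
Max pheromone 5 at (0,2)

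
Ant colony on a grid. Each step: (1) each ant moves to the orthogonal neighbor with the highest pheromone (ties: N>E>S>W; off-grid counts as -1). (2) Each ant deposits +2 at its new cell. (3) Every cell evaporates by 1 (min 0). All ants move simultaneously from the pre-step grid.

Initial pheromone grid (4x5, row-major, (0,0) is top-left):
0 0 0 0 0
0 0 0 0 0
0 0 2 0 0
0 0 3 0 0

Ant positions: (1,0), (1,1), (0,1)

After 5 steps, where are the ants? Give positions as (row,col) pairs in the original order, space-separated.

Step 1: ant0:(1,0)->N->(0,0) | ant1:(1,1)->N->(0,1) | ant2:(0,1)->E->(0,2)
  grid max=2 at (3,2)
Step 2: ant0:(0,0)->E->(0,1) | ant1:(0,1)->E->(0,2) | ant2:(0,2)->W->(0,1)
  grid max=4 at (0,1)
Step 3: ant0:(0,1)->E->(0,2) | ant1:(0,2)->W->(0,1) | ant2:(0,1)->E->(0,2)
  grid max=5 at (0,1)
Step 4: ant0:(0,2)->W->(0,1) | ant1:(0,1)->E->(0,2) | ant2:(0,2)->W->(0,1)
  grid max=8 at (0,1)
Step 5: ant0:(0,1)->E->(0,2) | ant1:(0,2)->W->(0,1) | ant2:(0,1)->E->(0,2)
  grid max=9 at (0,1)

(0,2) (0,1) (0,2)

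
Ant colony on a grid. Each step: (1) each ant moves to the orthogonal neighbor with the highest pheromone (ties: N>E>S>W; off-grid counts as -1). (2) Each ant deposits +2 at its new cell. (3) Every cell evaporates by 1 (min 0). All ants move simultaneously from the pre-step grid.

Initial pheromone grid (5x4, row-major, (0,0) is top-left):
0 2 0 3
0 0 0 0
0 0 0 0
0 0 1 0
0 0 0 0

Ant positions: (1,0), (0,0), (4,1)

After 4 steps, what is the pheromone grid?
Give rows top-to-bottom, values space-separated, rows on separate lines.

After step 1: ants at (0,0),(0,1),(3,1)
  1 3 0 2
  0 0 0 0
  0 0 0 0
  0 1 0 0
  0 0 0 0
After step 2: ants at (0,1),(0,0),(2,1)
  2 4 0 1
  0 0 0 0
  0 1 0 0
  0 0 0 0
  0 0 0 0
After step 3: ants at (0,0),(0,1),(1,1)
  3 5 0 0
  0 1 0 0
  0 0 0 0
  0 0 0 0
  0 0 0 0
After step 4: ants at (0,1),(0,0),(0,1)
  4 8 0 0
  0 0 0 0
  0 0 0 0
  0 0 0 0
  0 0 0 0

4 8 0 0
0 0 0 0
0 0 0 0
0 0 0 0
0 0 0 0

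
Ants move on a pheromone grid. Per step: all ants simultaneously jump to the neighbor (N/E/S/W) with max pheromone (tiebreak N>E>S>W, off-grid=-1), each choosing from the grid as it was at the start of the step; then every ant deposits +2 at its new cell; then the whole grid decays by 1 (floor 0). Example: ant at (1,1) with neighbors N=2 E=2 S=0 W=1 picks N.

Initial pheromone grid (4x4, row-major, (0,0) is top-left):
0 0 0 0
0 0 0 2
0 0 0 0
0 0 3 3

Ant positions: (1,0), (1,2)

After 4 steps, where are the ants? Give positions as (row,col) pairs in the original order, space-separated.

Step 1: ant0:(1,0)->N->(0,0) | ant1:(1,2)->E->(1,3)
  grid max=3 at (1,3)
Step 2: ant0:(0,0)->E->(0,1) | ant1:(1,3)->N->(0,3)
  grid max=2 at (1,3)
Step 3: ant0:(0,1)->E->(0,2) | ant1:(0,3)->S->(1,3)
  grid max=3 at (1,3)
Step 4: ant0:(0,2)->E->(0,3) | ant1:(1,3)->N->(0,3)
  grid max=3 at (0,3)

(0,3) (0,3)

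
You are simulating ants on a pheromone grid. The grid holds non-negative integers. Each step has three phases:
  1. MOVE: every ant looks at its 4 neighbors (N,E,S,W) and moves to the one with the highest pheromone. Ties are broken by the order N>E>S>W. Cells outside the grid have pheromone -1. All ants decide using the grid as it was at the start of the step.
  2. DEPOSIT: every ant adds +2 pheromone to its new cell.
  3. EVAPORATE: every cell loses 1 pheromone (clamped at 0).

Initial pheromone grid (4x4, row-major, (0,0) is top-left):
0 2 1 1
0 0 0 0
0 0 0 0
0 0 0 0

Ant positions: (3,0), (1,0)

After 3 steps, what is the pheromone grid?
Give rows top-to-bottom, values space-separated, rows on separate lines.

After step 1: ants at (2,0),(0,0)
  1 1 0 0
  0 0 0 0
  1 0 0 0
  0 0 0 0
After step 2: ants at (1,0),(0,1)
  0 2 0 0
  1 0 0 0
  0 0 0 0
  0 0 0 0
After step 3: ants at (0,0),(0,2)
  1 1 1 0
  0 0 0 0
  0 0 0 0
  0 0 0 0

1 1 1 0
0 0 0 0
0 0 0 0
0 0 0 0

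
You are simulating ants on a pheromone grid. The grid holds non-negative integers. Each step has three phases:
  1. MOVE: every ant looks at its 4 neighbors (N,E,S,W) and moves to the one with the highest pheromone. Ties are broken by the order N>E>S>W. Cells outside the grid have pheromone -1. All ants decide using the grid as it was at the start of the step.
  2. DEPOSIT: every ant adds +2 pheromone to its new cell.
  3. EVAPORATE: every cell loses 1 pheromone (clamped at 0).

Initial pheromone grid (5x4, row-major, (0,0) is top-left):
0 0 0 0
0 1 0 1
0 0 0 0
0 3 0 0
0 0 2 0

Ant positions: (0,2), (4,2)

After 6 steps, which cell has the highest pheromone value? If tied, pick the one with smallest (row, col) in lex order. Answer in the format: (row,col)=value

Answer: (3,1)=3

Derivation:
Step 1: ant0:(0,2)->E->(0,3) | ant1:(4,2)->N->(3,2)
  grid max=2 at (3,1)
Step 2: ant0:(0,3)->S->(1,3) | ant1:(3,2)->W->(3,1)
  grid max=3 at (3,1)
Step 3: ant0:(1,3)->N->(0,3) | ant1:(3,1)->N->(2,1)
  grid max=2 at (3,1)
Step 4: ant0:(0,3)->S->(1,3) | ant1:(2,1)->S->(3,1)
  grid max=3 at (3,1)
Step 5: ant0:(1,3)->N->(0,3) | ant1:(3,1)->N->(2,1)
  grid max=2 at (3,1)
Step 6: ant0:(0,3)->S->(1,3) | ant1:(2,1)->S->(3,1)
  grid max=3 at (3,1)
Final grid:
  0 0 0 0
  0 0 0 1
  0 0 0 0
  0 3 0 0
  0 0 0 0
Max pheromone 3 at (3,1)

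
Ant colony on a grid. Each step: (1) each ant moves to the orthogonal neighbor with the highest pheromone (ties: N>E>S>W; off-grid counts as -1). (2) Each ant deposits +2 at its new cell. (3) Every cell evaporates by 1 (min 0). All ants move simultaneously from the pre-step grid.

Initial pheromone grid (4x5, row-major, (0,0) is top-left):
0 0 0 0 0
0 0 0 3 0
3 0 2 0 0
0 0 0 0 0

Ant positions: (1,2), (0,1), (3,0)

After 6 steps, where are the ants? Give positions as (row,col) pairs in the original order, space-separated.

Step 1: ant0:(1,2)->E->(1,3) | ant1:(0,1)->E->(0,2) | ant2:(3,0)->N->(2,0)
  grid max=4 at (1,3)
Step 2: ant0:(1,3)->N->(0,3) | ant1:(0,2)->E->(0,3) | ant2:(2,0)->N->(1,0)
  grid max=3 at (0,3)
Step 3: ant0:(0,3)->S->(1,3) | ant1:(0,3)->S->(1,3) | ant2:(1,0)->S->(2,0)
  grid max=6 at (1,3)
Step 4: ant0:(1,3)->N->(0,3) | ant1:(1,3)->N->(0,3) | ant2:(2,0)->N->(1,0)
  grid max=5 at (0,3)
Step 5: ant0:(0,3)->S->(1,3) | ant1:(0,3)->S->(1,3) | ant2:(1,0)->S->(2,0)
  grid max=8 at (1,3)
Step 6: ant0:(1,3)->N->(0,3) | ant1:(1,3)->N->(0,3) | ant2:(2,0)->N->(1,0)
  grid max=7 at (0,3)

(0,3) (0,3) (1,0)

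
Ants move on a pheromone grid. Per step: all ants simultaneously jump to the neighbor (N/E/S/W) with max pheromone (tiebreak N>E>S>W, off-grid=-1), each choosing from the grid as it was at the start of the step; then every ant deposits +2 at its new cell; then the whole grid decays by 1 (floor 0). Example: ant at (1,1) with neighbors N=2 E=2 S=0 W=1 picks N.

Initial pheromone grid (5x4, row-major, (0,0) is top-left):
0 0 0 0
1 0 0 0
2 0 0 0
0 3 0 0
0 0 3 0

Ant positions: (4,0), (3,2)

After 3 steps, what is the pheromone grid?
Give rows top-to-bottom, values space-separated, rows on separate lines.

After step 1: ants at (3,0),(4,2)
  0 0 0 0
  0 0 0 0
  1 0 0 0
  1 2 0 0
  0 0 4 0
After step 2: ants at (3,1),(3,2)
  0 0 0 0
  0 0 0 0
  0 0 0 0
  0 3 1 0
  0 0 3 0
After step 3: ants at (3,2),(4,2)
  0 0 0 0
  0 0 0 0
  0 0 0 0
  0 2 2 0
  0 0 4 0

0 0 0 0
0 0 0 0
0 0 0 0
0 2 2 0
0 0 4 0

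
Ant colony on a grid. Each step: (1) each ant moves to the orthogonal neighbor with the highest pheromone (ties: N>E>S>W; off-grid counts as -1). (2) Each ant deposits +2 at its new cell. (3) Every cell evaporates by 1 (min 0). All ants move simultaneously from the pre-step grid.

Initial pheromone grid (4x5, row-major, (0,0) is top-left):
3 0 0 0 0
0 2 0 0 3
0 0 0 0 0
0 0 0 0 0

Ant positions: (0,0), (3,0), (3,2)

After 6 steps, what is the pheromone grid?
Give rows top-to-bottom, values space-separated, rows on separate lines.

After step 1: ants at (0,1),(2,0),(2,2)
  2 1 0 0 0
  0 1 0 0 2
  1 0 1 0 0
  0 0 0 0 0
After step 2: ants at (0,0),(1,0),(1,2)
  3 0 0 0 0
  1 0 1 0 1
  0 0 0 0 0
  0 0 0 0 0
After step 3: ants at (1,0),(0,0),(0,2)
  4 0 1 0 0
  2 0 0 0 0
  0 0 0 0 0
  0 0 0 0 0
After step 4: ants at (0,0),(1,0),(0,3)
  5 0 0 1 0
  3 0 0 0 0
  0 0 0 0 0
  0 0 0 0 0
After step 5: ants at (1,0),(0,0),(0,4)
  6 0 0 0 1
  4 0 0 0 0
  0 0 0 0 0
  0 0 0 0 0
After step 6: ants at (0,0),(1,0),(1,4)
  7 0 0 0 0
  5 0 0 0 1
  0 0 0 0 0
  0 0 0 0 0

7 0 0 0 0
5 0 0 0 1
0 0 0 0 0
0 0 0 0 0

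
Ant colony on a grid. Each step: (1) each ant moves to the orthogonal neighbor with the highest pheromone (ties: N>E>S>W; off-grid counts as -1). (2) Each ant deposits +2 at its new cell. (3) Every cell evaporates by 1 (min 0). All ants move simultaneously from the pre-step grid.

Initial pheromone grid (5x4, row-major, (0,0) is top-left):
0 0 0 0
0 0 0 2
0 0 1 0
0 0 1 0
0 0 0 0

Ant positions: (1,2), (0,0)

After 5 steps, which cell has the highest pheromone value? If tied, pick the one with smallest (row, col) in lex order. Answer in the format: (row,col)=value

Step 1: ant0:(1,2)->E->(1,3) | ant1:(0,0)->E->(0,1)
  grid max=3 at (1,3)
Step 2: ant0:(1,3)->N->(0,3) | ant1:(0,1)->E->(0,2)
  grid max=2 at (1,3)
Step 3: ant0:(0,3)->S->(1,3) | ant1:(0,2)->E->(0,3)
  grid max=3 at (1,3)
Step 4: ant0:(1,3)->N->(0,3) | ant1:(0,3)->S->(1,3)
  grid max=4 at (1,3)
Step 5: ant0:(0,3)->S->(1,3) | ant1:(1,3)->N->(0,3)
  grid max=5 at (1,3)
Final grid:
  0 0 0 4
  0 0 0 5
  0 0 0 0
  0 0 0 0
  0 0 0 0
Max pheromone 5 at (1,3)

Answer: (1,3)=5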